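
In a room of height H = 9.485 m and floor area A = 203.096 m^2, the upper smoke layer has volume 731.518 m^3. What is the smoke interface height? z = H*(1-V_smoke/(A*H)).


V/(A*H) = 0.37974
1 - 0.37974 = 0.62026
z = 9.485 * 0.62026 = 5.8832 m

5.8832 m


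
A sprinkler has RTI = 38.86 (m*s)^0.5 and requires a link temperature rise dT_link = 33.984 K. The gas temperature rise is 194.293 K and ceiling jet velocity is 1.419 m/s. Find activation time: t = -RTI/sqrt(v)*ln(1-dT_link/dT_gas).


dT_link/dT_gas = 0.17491
ln(1 - 0.17491) = -0.19226
t = -38.86 / sqrt(1.419) * -0.19226 = 6.2721 s

6.2721 s


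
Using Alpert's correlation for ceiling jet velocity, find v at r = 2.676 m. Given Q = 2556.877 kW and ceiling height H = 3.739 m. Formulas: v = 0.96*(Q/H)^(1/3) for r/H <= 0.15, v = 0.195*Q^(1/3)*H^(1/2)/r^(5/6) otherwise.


r/H = 2.676 / 3.739 = 0.71570
r/H > 0.15, so v = 0.195*Q^(1/3)*H^(1/2)/r^(5/6)
Q^(1/3) = 13.674
H^(1/2) = 1.9336
r^(5/6) = 2.2711
v = 0.195 * 13.674 * 1.9336 / 2.2711 = 2.2703 m/s

2.2703 m/s


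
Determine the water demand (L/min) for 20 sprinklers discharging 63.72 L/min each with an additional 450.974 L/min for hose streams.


Sprinkler demand = 20 * 63.72 = 1274.4 L/min
Total = 1274.4 + 450.974 = 1725.374 L/min

1725.374 L/min


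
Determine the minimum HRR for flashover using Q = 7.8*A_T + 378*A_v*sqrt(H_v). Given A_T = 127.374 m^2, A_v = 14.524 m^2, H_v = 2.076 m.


7.8*A_T = 993.52
sqrt(H_v) = 1.4408
378*A_v*sqrt(H_v) = 7910.3
Q = 993.52 + 7910.3 = 8903.8 kW

8903.8 kW


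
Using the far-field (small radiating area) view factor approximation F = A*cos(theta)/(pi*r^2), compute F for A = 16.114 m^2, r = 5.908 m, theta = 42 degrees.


cos(42 deg) = 0.74314
pi*r^2 = 109.66
F = 16.114 * 0.74314 / 109.66 = 0.10921

0.10921


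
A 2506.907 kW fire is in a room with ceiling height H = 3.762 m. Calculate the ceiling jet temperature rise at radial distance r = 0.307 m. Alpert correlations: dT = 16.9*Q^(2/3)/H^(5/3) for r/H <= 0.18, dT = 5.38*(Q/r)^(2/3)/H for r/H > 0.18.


r/H = 0.307 / 3.762 = 0.081606
r/H <= 0.18, so dT = 16.9*Q^(2/3)/H^(5/3)
Q^(2/3) = 184.54
H^(5/3) = 9.0998
dT = 16.9 * 184.54 / 9.0998 = 342.73 K

342.73 K


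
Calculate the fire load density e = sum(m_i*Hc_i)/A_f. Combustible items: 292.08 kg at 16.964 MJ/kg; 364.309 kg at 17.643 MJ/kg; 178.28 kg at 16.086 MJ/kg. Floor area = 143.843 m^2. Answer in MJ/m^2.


Total energy = 292.08*16.964 + 364.309*17.643 + 178.28*16.086
= 4954.845 + 6427.504 + 2867.812
= 14250.16 MJ
e = 14250.16 / 143.843 = 99.067 MJ/m^2

99.067 MJ/m^2


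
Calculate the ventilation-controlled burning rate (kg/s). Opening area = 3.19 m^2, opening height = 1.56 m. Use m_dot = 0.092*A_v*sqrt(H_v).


sqrt(H_v) = 1.2490
m_dot = 0.092 * 3.19 * 1.2490 = 0.36656 kg/s

0.36656 kg/s


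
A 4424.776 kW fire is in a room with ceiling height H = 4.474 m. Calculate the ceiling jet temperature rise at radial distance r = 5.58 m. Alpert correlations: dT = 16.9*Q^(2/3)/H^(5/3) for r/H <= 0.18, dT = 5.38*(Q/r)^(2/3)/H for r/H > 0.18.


r/H = 5.58 / 4.474 = 1.2472
r/H > 0.18, so dT = 5.38*(Q/r)^(2/3)/H
Q/r = 792.97
(Q/r)^(2/3) = 85.672
dT = 5.38 * 85.672 / 4.474 = 103.02 K

103.02 K


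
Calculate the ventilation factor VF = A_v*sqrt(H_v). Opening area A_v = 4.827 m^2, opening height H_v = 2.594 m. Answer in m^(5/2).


sqrt(H_v) = 1.6106
VF = 4.827 * 1.6106 = 7.7743 m^(5/2)

7.7743 m^(5/2)


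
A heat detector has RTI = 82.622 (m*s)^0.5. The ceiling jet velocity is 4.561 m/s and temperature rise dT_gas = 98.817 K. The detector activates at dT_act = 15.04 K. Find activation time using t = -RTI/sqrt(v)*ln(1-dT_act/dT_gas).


dT_act/dT_gas = 0.15220
ln(1 - 0.15220) = -0.16511
t = -82.622 / sqrt(4.561) * -0.16511 = 6.3877 s

6.3877 s


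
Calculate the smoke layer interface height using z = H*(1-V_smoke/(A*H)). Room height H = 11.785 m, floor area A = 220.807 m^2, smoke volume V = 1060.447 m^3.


V/(A*H) = 0.40752
1 - 0.40752 = 0.59248
z = 11.785 * 0.59248 = 6.9824 m

6.9824 m


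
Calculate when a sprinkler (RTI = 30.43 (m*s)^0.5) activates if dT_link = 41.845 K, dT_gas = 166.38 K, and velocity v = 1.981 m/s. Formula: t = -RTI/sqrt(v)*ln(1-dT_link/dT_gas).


dT_link/dT_gas = 0.25150
ln(1 - 0.25150) = -0.28969
t = -30.43 / sqrt(1.981) * -0.28969 = 6.2631 s

6.2631 s


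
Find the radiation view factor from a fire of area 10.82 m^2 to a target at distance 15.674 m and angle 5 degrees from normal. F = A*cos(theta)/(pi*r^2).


cos(5 deg) = 0.99619
pi*r^2 = 771.81
F = 10.82 * 0.99619 / 771.81 = 0.013966

0.013966


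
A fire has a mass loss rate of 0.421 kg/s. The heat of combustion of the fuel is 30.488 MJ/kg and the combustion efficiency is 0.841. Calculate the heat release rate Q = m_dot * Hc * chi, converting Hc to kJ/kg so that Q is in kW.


Hc = 30.488 MJ/kg = 30.488 * 1000 kJ/kg = 30488 kJ/kg
Q = 0.421 kg/s * 30488 kJ/kg * 0.841 = 10795 kW

10795 kW


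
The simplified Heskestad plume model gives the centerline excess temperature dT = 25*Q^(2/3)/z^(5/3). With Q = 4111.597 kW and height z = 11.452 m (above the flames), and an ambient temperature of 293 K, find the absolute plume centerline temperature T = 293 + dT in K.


Q^(2/3) = 256.65
z^(5/3) = 58.184
dT = 25 * 256.65 / 58.184 = 110.28 K
T = 293 + 110.28 = 403.28 K

403.28 K


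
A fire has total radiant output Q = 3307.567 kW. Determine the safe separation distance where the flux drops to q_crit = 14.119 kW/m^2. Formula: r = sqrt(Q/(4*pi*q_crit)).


4*pi*q_crit = 177.42
Q/(4*pi*q_crit) = 18.642
r = sqrt(18.642) = 4.3176 m

4.3176 m


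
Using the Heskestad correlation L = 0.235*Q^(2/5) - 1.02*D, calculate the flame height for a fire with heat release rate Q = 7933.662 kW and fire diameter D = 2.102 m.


Q^(2/5) = 36.290
0.235 * Q^(2/5) = 8.5282
1.02 * D = 2.1440
L = 6.3842 m

6.3842 m


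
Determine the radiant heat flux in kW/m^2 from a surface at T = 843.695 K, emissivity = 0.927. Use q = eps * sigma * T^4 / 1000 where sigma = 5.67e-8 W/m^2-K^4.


T^4 = 5.0669e+11
q = 0.927 * 5.67e-8 * 5.0669e+11 / 1000 = 26.632 kW/m^2

26.632 kW/m^2


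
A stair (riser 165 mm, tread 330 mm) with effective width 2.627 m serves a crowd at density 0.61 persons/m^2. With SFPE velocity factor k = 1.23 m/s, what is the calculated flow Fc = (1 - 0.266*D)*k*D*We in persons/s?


1 - 0.266*D = 1 - 0.266*0.61 = 0.83774
Fs = 0.83774 * 1.23 * 0.61 = 0.62856 persons/(s*m)
Fc = 0.62856 * 2.627 = 1.6512 persons/s

1.6512 persons/s


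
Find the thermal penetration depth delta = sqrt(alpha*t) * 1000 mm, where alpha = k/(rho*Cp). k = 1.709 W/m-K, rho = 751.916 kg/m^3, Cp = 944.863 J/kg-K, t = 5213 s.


alpha = 1.709 / (751.916 * 944.863) = 2.4055e-06 m^2/s
alpha * t = 0.012540
delta = sqrt(0.012540) * 1000 = 111.98 mm

111.98 mm


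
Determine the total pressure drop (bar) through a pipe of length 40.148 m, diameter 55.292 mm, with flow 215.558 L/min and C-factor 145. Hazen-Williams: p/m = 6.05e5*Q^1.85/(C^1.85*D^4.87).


Q^1.85 = 20754
C^1.85 = 9966.2
D^4.87 = 3.0674e+08
p/m = 0.0041073 bar/m
p_total = 0.0041073 * 40.148 = 0.16490 bar

0.16490 bar


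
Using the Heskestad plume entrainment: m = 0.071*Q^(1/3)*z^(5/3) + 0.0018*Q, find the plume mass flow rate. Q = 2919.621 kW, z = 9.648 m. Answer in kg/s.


Q^(1/3) = 14.293
z^(5/3) = 43.725
First term = 0.071 * 14.293 * 43.725 = 44.371
Second term = 0.0018 * 2919.621 = 5.2553
m = 49.626 kg/s

49.626 kg/s


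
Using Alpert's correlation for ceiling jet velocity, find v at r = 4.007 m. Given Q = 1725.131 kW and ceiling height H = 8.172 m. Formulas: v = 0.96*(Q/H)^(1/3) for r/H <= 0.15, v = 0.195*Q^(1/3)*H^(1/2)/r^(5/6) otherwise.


r/H = 4.007 / 8.172 = 0.49033
r/H > 0.15, so v = 0.195*Q^(1/3)*H^(1/2)/r^(5/6)
Q^(1/3) = 11.993
H^(1/2) = 2.8587
r^(5/6) = 3.1794
v = 0.195 * 11.993 * 2.8587 / 3.1794 = 2.1028 m/s

2.1028 m/s


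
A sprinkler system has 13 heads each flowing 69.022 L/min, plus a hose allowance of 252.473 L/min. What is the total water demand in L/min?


Sprinkler demand = 13 * 69.022 = 897.286 L/min
Total = 897.286 + 252.473 = 1149.759 L/min

1149.759 L/min


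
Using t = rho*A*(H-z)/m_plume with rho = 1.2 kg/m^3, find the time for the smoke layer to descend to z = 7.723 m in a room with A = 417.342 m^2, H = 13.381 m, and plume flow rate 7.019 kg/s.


H - z = 5.658 m
t = 1.2 * 417.342 * 5.658 / 7.019 = 403.70 s

403.70 s


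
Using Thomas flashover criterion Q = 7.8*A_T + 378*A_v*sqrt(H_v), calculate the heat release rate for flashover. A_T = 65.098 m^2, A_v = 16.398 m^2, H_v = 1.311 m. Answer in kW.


7.8*A_T = 507.76
sqrt(H_v) = 1.1450
378*A_v*sqrt(H_v) = 7097.2
Q = 507.76 + 7097.2 = 7604.9 kW

7604.9 kW


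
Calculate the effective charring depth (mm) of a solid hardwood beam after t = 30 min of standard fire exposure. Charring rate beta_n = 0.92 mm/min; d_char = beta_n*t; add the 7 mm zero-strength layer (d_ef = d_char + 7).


d_char = 0.92 * 30 = 27.6 mm
d_ef = 27.6 + 1.0*7 = 34.6 mm

34.6 mm


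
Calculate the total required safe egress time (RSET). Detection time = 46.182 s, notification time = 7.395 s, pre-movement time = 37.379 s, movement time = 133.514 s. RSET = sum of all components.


Total = 46.182 + 7.395 + 37.379 + 133.514 = 224.47 s

224.47 s


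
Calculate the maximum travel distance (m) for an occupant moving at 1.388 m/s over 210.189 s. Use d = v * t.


d = 1.388 * 210.189 = 291.74 m

291.74 m


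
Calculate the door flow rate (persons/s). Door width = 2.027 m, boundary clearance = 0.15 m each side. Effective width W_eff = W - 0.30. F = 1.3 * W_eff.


W_eff = 2.027 - 0.30 = 1.727 m
F = 1.3 * 1.727 = 2.2451 persons/s

2.2451 persons/s


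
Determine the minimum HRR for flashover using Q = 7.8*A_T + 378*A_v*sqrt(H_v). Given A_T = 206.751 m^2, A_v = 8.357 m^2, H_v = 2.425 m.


7.8*A_T = 1612.7
sqrt(H_v) = 1.5572
378*A_v*sqrt(H_v) = 4919.2
Q = 1612.7 + 4919.2 = 6531.9 kW

6531.9 kW


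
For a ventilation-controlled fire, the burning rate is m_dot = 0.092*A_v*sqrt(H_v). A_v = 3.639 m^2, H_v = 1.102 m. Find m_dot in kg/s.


sqrt(H_v) = 1.0498
m_dot = 0.092 * 3.639 * 1.0498 = 0.35145 kg/s

0.35145 kg/s


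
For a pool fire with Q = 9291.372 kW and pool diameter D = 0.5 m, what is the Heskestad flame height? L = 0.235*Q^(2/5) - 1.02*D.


Q^(2/5) = 38.657
0.235 * Q^(2/5) = 9.0845
1.02 * D = 0.51
L = 8.5745 m

8.5745 m


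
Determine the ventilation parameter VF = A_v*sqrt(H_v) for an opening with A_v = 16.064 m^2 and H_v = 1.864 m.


sqrt(H_v) = 1.3653
VF = 16.064 * 1.3653 = 21.932 m^(5/2)

21.932 m^(5/2)


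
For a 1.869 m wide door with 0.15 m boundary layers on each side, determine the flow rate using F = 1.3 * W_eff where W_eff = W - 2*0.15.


W_eff = 1.869 - 0.30 = 1.569 m
F = 1.3 * 1.569 = 2.0397 persons/s

2.0397 persons/s


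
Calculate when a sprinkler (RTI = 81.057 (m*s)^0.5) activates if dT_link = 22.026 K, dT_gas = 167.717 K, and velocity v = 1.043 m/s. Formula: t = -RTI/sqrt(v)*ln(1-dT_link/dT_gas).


dT_link/dT_gas = 0.13133
ln(1 - 0.13133) = -0.14079
t = -81.057 / sqrt(1.043) * -0.14079 = 11.174 s

11.174 s


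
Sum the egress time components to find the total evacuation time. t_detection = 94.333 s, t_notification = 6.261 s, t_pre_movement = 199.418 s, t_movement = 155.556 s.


Total = 94.333 + 6.261 + 199.418 + 155.556 = 455.568 s

455.568 s


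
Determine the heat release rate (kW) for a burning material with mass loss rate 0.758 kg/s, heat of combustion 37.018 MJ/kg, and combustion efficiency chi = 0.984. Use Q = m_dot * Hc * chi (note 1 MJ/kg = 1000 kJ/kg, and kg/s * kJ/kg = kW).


Hc = 37.018 MJ/kg = 37.018 * 1000 kJ/kg = 37018 kJ/kg
Q = 0.758 kg/s * 37018 kJ/kg * 0.984 = 27611 kW

27611 kW


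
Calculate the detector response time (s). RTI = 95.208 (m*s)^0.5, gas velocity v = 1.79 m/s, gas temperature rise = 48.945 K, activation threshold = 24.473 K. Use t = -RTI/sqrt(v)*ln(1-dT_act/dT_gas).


dT_act/dT_gas = 0.50001
ln(1 - 0.50001) = -0.69317
t = -95.208 / sqrt(1.79) * -0.69317 = 49.327 s

49.327 s


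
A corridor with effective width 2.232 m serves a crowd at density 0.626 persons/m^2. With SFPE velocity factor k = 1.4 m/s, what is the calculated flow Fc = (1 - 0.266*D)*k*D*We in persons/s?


1 - 0.266*D = 1 - 0.266*0.626 = 0.83348
Fs = 0.83348 * 1.4 * 0.626 = 0.73047 persons/(s*m)
Fc = 0.73047 * 2.232 = 1.6304 persons/s

1.6304 persons/s


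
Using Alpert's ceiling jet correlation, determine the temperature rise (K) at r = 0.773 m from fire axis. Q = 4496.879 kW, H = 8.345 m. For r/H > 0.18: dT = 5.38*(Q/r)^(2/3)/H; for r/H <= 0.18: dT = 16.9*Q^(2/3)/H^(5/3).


r/H = 0.773 / 8.345 = 0.092630
r/H <= 0.18, so dT = 16.9*Q^(2/3)/H^(5/3)
Q^(2/3) = 272.44
H^(5/3) = 34.333
dT = 16.9 * 272.44 / 34.333 = 134.11 K

134.11 K


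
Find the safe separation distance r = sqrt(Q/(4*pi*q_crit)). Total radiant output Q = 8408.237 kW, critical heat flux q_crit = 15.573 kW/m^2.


4*pi*q_crit = 195.70
Q/(4*pi*q_crit) = 42.966
r = sqrt(42.966) = 6.5548 m

6.5548 m


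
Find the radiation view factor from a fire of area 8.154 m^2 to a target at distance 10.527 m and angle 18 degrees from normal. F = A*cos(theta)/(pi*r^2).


cos(18 deg) = 0.95106
pi*r^2 = 348.14
F = 8.154 * 0.95106 / 348.14 = 0.022275

0.022275


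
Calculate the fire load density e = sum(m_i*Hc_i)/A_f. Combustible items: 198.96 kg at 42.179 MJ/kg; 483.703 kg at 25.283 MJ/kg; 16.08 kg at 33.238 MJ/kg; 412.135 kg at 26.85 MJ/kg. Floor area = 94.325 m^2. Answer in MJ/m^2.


Total energy = 198.96*42.179 + 483.703*25.283 + 16.08*33.238 + 412.135*26.85
= 8391.934 + 12229.46 + 534.4670 + 11065.82
= 32221.69 MJ
e = 32221.69 / 94.325 = 341.60 MJ/m^2

341.60 MJ/m^2


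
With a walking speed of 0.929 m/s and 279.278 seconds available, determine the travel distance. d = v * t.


d = 0.929 * 279.278 = 259.45 m

259.45 m


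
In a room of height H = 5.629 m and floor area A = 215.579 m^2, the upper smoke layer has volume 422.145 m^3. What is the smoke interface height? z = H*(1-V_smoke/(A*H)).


V/(A*H) = 0.34788
1 - 0.34788 = 0.65212
z = 5.629 * 0.65212 = 3.6708 m

3.6708 m


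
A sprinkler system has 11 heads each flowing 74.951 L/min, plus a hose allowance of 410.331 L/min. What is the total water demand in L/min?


Sprinkler demand = 11 * 74.951 = 824.461 L/min
Total = 824.461 + 410.331 = 1234.792 L/min

1234.792 L/min


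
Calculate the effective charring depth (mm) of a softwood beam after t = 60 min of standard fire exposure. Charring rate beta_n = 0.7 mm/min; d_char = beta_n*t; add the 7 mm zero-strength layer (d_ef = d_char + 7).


d_char = 0.7 * 60 = 42 mm
d_ef = 42 + 1.0*7 = 49 mm

49 mm


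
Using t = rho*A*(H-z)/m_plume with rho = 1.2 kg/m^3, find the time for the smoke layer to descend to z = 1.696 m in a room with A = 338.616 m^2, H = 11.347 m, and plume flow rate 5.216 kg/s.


H - z = 9.651 m
t = 1.2 * 338.616 * 9.651 / 5.216 = 751.84 s

751.84 s


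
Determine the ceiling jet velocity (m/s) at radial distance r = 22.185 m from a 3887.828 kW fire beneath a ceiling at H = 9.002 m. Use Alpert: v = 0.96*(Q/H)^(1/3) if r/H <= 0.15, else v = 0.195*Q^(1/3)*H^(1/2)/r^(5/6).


r/H = 22.185 / 9.002 = 2.4645
r/H > 0.15, so v = 0.195*Q^(1/3)*H^(1/2)/r^(5/6)
Q^(1/3) = 15.724
H^(1/2) = 3.0003
r^(5/6) = 13.235
v = 0.195 * 15.724 * 3.0003 / 13.235 = 0.69512 m/s

0.69512 m/s


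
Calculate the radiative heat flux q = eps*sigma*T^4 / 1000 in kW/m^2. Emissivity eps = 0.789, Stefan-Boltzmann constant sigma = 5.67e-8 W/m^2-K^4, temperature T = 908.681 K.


T^4 = 6.8178e+11
q = 0.789 * 5.67e-8 * 6.8178e+11 / 1000 = 30.500 kW/m^2

30.500 kW/m^2


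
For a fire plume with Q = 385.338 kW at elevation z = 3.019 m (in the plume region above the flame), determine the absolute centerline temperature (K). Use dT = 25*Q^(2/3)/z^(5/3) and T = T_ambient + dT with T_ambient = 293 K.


Q^(2/3) = 52.953
z^(5/3) = 6.3063
dT = 25 * 52.953 / 6.3063 = 209.92 K
T = 293 + 209.92 = 502.92 K

502.92 K


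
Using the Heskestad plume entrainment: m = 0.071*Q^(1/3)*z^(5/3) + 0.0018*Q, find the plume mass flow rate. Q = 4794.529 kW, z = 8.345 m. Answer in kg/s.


Q^(1/3) = 16.862
z^(5/3) = 34.333
First term = 0.071 * 16.862 * 34.333 = 41.104
Second term = 0.0018 * 4794.529 = 8.6302
m = 49.734 kg/s

49.734 kg/s


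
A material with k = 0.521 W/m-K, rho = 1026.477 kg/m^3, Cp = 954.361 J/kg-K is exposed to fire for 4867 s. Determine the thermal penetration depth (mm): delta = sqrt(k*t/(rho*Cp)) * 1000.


alpha = 0.521 / (1026.477 * 954.361) = 5.3183e-07 m^2/s
alpha * t = 0.0025884
delta = sqrt(0.0025884) * 1000 = 50.877 mm

50.877 mm


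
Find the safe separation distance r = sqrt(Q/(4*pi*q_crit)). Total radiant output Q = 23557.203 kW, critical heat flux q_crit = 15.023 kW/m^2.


4*pi*q_crit = 188.78
Q/(4*pi*q_crit) = 124.78
r = sqrt(124.78) = 11.171 m

11.171 m


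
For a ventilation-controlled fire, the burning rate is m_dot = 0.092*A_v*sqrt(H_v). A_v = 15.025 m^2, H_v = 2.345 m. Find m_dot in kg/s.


sqrt(H_v) = 1.5313
m_dot = 0.092 * 15.025 * 1.5313 = 2.1168 kg/s

2.1168 kg/s


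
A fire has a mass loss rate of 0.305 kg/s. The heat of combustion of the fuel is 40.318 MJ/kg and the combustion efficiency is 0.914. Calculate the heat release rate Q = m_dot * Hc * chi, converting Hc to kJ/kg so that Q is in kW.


Hc = 40.318 MJ/kg = 40.318 * 1000 kJ/kg = 40318 kJ/kg
Q = 0.305 kg/s * 40318 kJ/kg * 0.914 = 11239 kW

11239 kW


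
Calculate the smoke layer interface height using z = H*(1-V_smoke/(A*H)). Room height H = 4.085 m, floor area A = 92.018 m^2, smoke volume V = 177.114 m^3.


V/(A*H) = 0.47118
1 - 0.47118 = 0.52882
z = 4.085 * 0.52882 = 2.1602 m

2.1602 m


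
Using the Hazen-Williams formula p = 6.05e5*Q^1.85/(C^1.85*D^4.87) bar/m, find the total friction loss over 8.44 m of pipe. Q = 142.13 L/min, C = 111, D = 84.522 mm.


Q^1.85 = 9604.4
C^1.85 = 6079.2
D^4.87 = 2.4229e+09
p/m = 0.00039449 bar/m
p_total = 0.00039449 * 8.44 = 0.0033295 bar

0.0033295 bar


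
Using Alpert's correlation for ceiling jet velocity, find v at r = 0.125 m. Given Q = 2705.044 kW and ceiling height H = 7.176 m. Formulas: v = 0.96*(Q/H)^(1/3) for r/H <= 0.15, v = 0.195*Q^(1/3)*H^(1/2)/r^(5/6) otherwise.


r/H = 0.125 / 7.176 = 0.017419
r/H <= 0.15, so v = 0.96*(Q/H)^(1/3)
Q/H = 376.96
(Q/H)^(1/3) = 7.2238
v = 0.96 * 7.2238 = 6.9348 m/s

6.9348 m/s


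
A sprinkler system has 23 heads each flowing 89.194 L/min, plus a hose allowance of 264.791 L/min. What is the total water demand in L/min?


Sprinkler demand = 23 * 89.194 = 2051.462 L/min
Total = 2051.462 + 264.791 = 2316.253 L/min

2316.253 L/min


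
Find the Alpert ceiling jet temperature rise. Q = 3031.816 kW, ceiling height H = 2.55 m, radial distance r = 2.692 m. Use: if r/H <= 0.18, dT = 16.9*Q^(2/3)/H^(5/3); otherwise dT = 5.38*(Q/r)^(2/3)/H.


r/H = 2.692 / 2.55 = 1.0557
r/H > 0.18, so dT = 5.38*(Q/r)^(2/3)/H
Q/r = 1126.2
(Q/r)^(2/3) = 108.25
dT = 5.38 * 108.25 / 2.55 = 228.38 K

228.38 K


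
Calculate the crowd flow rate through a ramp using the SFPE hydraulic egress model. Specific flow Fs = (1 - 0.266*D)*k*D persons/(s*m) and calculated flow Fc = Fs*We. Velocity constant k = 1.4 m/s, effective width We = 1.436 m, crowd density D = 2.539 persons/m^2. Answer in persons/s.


1 - 0.266*D = 1 - 0.266*2.539 = 0.32463
Fs = 0.32463 * 1.4 * 2.539 = 1.1539 persons/(s*m)
Fc = 1.1539 * 1.436 = 1.6570 persons/s

1.6570 persons/s


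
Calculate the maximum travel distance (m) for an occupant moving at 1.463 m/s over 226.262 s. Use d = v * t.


d = 1.463 * 226.262 = 331.02 m

331.02 m


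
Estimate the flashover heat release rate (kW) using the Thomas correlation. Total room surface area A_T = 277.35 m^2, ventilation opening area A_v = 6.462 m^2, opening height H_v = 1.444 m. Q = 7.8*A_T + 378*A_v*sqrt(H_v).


7.8*A_T = 2163.33
sqrt(H_v) = 1.2017
378*A_v*sqrt(H_v) = 2935.2
Q = 2163.33 + 2935.2 = 5098.6 kW

5098.6 kW


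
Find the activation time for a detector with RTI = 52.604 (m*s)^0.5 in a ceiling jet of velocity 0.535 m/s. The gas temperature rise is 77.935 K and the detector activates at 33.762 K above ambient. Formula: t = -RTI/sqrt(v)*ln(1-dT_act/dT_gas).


dT_act/dT_gas = 0.43321
ln(1 - 0.43321) = -0.56776
t = -52.604 / sqrt(0.535) * -0.56776 = 40.833 s

40.833 s


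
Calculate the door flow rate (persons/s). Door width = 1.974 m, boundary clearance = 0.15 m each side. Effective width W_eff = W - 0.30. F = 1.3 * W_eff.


W_eff = 1.974 - 0.30 = 1.674 m
F = 1.3 * 1.674 = 2.1762 persons/s

2.1762 persons/s


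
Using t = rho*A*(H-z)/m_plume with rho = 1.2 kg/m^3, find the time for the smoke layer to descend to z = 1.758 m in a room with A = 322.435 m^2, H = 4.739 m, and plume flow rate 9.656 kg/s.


H - z = 2.981 m
t = 1.2 * 322.435 * 2.981 / 9.656 = 119.45 s

119.45 s


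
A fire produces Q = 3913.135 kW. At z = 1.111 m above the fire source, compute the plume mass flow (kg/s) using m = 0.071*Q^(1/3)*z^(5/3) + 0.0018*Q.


Q^(1/3) = 15.758
z^(5/3) = 1.1918
First term = 0.071 * 15.758 * 1.1918 = 1.3334
Second term = 0.0018 * 3913.135 = 7.0436
m = 8.3770 kg/s

8.3770 kg/s


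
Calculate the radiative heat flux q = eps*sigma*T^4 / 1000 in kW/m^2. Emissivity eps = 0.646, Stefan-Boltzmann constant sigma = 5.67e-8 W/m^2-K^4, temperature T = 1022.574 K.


T^4 = 1.0934e+12
q = 0.646 * 5.67e-8 * 1.0934e+12 / 1000 = 40.049 kW/m^2

40.049 kW/m^2


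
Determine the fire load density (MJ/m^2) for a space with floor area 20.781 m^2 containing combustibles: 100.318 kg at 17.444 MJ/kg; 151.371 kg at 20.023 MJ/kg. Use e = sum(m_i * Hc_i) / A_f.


Total energy = 100.318*17.444 + 151.371*20.023
= 1749.947 + 3030.902
= 4780.849 MJ
e = 4780.849 / 20.781 = 230.06 MJ/m^2

230.06 MJ/m^2


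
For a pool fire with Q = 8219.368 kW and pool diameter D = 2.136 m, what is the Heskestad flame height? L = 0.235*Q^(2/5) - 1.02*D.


Q^(2/5) = 36.807
0.235 * Q^(2/5) = 8.6497
1.02 * D = 2.1787
L = 6.4710 m

6.4710 m


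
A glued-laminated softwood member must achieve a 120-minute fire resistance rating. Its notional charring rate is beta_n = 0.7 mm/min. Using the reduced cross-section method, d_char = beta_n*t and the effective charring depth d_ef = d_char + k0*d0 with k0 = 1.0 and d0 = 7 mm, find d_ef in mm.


d_char = 0.7 * 120 = 84 mm
d_ef = 84 + 1.0*7 = 91 mm

91 mm


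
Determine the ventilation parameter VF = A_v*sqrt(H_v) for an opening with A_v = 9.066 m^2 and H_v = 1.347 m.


sqrt(H_v) = 1.1606
VF = 9.066 * 1.1606 = 10.522 m^(5/2)

10.522 m^(5/2)


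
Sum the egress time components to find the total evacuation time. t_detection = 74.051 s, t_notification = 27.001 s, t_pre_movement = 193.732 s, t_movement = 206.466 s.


Total = 74.051 + 27.001 + 193.732 + 206.466 = 501.25 s

501.25 s


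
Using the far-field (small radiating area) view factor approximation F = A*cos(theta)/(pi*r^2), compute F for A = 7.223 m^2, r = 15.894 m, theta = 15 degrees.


cos(15 deg) = 0.96593
pi*r^2 = 793.63
F = 7.223 * 0.96593 / 793.63 = 0.0087911

0.0087911


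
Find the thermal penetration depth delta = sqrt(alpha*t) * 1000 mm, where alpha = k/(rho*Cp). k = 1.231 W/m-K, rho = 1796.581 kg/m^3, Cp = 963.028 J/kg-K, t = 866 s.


alpha = 1.231 / (1796.581 * 963.028) = 7.1150e-07 m^2/s
alpha * t = 0.00061616
delta = sqrt(0.00061616) * 1000 = 24.822 mm

24.822 mm


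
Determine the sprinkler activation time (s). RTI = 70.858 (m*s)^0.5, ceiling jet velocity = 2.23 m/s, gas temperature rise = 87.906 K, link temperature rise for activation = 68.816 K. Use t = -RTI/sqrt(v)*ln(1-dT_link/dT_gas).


dT_link/dT_gas = 0.78284
ln(1 - 0.78284) = -1.5271
t = -70.858 / sqrt(2.23) * -1.5271 = 72.461 s

72.461 s


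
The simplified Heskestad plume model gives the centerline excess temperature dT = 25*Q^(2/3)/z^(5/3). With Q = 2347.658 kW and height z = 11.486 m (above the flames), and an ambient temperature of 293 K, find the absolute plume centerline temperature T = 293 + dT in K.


Q^(2/3) = 176.64
z^(5/3) = 58.472
dT = 25 * 176.64 / 58.472 = 75.523 K
T = 293 + 75.523 = 368.52 K

368.52 K


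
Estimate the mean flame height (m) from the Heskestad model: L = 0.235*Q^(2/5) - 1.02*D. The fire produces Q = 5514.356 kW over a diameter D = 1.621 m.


Q^(2/5) = 31.376
0.235 * Q^(2/5) = 7.3734
1.02 * D = 1.6534
L = 5.7199 m

5.7199 m


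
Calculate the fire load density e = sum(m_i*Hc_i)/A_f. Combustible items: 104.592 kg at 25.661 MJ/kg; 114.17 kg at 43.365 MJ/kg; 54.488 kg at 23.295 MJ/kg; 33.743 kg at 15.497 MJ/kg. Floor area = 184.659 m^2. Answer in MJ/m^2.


Total energy = 104.592*25.661 + 114.17*43.365 + 54.488*23.295 + 33.743*15.497
= 2683.935 + 4950.982 + 1269.298 + 522.9153
= 9427.131 MJ
e = 9427.131 / 184.659 = 51.052 MJ/m^2

51.052 MJ/m^2


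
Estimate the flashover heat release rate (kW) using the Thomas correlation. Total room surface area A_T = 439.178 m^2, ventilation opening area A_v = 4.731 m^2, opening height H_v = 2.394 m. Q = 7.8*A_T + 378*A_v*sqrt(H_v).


7.8*A_T = 3425.6
sqrt(H_v) = 1.5473
378*A_v*sqrt(H_v) = 2767.0
Q = 3425.6 + 2767.0 = 6192.6 kW

6192.6 kW


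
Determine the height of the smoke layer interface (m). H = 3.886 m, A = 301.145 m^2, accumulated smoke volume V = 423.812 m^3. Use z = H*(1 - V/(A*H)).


V/(A*H) = 0.36216
1 - 0.36216 = 0.63784
z = 3.886 * 0.63784 = 2.4787 m

2.4787 m


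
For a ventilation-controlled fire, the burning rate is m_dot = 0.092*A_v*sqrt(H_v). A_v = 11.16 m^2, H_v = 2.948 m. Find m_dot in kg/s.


sqrt(H_v) = 1.7170
m_dot = 0.092 * 11.16 * 1.7170 = 1.7629 kg/s

1.7629 kg/s


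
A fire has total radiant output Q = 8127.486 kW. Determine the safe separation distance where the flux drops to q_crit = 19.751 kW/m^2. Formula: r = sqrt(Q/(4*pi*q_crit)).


4*pi*q_crit = 248.20
Q/(4*pi*q_crit) = 32.746
r = sqrt(32.746) = 5.7224 m

5.7224 m


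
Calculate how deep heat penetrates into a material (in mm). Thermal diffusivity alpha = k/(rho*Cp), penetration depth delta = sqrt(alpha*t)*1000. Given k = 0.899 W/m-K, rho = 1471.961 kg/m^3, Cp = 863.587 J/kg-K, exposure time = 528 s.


alpha = 0.899 / (1471.961 * 863.587) = 7.0722e-07 m^2/s
alpha * t = 0.00037341
delta = sqrt(0.00037341) * 1000 = 19.324 mm

19.324 mm


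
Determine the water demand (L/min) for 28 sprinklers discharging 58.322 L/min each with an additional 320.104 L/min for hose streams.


Sprinkler demand = 28 * 58.322 = 1633.016 L/min
Total = 1633.016 + 320.104 = 1953.12 L/min

1953.12 L/min


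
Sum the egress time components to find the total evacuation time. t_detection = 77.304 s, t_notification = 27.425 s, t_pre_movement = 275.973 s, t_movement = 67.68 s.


Total = 77.304 + 27.425 + 275.973 + 67.68 = 448.382 s

448.382 s


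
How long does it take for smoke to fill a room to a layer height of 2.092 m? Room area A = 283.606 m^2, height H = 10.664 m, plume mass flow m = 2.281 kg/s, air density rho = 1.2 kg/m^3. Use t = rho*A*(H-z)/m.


H - z = 8.572 m
t = 1.2 * 283.606 * 8.572 / 2.281 = 1278.9 s

1278.9 s


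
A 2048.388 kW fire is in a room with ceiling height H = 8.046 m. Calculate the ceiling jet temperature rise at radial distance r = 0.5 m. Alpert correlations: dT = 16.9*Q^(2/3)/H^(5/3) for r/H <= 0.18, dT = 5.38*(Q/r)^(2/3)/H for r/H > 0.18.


r/H = 0.5 / 8.046 = 0.062143
r/H <= 0.18, so dT = 16.9*Q^(2/3)/H^(5/3)
Q^(2/3) = 161.29
H^(5/3) = 32.307
dT = 16.9 * 161.29 / 32.307 = 84.371 K

84.371 K


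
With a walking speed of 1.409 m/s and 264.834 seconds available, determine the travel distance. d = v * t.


d = 1.409 * 264.834 = 373.15 m

373.15 m


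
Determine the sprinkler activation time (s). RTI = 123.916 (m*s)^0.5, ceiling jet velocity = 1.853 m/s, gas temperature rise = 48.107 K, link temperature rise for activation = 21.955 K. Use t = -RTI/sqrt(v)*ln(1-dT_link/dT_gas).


dT_link/dT_gas = 0.45638
ln(1 - 0.45638) = -0.60950
t = -123.916 / sqrt(1.853) * -0.60950 = 55.484 s

55.484 s


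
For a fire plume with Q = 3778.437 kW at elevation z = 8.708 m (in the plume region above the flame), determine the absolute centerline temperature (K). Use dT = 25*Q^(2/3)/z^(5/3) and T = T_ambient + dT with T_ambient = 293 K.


Q^(2/3) = 242.59
z^(5/3) = 36.858
dT = 25 * 242.59 / 36.858 = 164.54 K
T = 293 + 164.54 = 457.54 K

457.54 K


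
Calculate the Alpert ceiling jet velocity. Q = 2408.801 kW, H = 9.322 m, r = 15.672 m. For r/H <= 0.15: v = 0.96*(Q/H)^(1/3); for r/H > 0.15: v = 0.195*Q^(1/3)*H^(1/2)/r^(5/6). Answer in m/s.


r/H = 15.672 / 9.322 = 1.6812
r/H > 0.15, so v = 0.195*Q^(1/3)*H^(1/2)/r^(5/6)
Q^(1/3) = 13.405
H^(1/2) = 3.0532
r^(5/6) = 9.9069
v = 0.195 * 13.405 * 3.0532 / 9.9069 = 0.80560 m/s

0.80560 m/s


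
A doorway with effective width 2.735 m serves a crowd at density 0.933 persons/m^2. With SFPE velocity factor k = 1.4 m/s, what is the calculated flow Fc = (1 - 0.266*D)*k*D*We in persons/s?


1 - 0.266*D = 1 - 0.266*0.933 = 0.75182
Fs = 0.75182 * 1.4 * 0.933 = 0.98203 persons/(s*m)
Fc = 0.98203 * 2.735 = 2.6859 persons/s

2.6859 persons/s


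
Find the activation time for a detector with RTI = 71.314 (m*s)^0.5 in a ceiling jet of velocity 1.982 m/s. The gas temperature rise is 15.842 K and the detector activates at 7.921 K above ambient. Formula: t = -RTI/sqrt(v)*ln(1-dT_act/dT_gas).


dT_act/dT_gas = 0.5
ln(1 - 0.5) = -0.69315
t = -71.314 / sqrt(1.982) * -0.69315 = 35.111 s

35.111 s


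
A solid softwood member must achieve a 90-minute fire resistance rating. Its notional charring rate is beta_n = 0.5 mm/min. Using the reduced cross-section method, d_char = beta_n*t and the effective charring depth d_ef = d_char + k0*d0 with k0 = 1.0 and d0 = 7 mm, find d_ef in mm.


d_char = 0.5 * 90 = 45 mm
d_ef = 45 + 1.0*7 = 52 mm

52 mm


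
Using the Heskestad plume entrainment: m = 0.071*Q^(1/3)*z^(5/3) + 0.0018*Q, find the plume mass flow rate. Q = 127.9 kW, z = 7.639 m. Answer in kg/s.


Q^(1/3) = 5.0384
z^(5/3) = 29.630
First term = 0.071 * 5.0384 * 29.630 = 10.599
Second term = 0.0018 * 127.9 = 0.23022
m = 10.829 kg/s

10.829 kg/s


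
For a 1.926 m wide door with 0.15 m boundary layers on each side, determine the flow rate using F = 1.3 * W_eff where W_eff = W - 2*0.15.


W_eff = 1.926 - 0.30 = 1.626 m
F = 1.3 * 1.626 = 2.1138 persons/s

2.1138 persons/s


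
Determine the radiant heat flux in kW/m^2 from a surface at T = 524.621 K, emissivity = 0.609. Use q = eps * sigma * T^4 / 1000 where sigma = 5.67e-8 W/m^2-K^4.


T^4 = 7.5750e+10
q = 0.609 * 5.67e-8 * 7.5750e+10 / 1000 = 2.6157 kW/m^2

2.6157 kW/m^2


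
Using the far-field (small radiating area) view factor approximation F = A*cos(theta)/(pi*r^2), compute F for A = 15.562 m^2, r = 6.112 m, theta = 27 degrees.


cos(27 deg) = 0.89101
pi*r^2 = 117.36
F = 15.562 * 0.89101 / 117.36 = 0.11815

0.11815


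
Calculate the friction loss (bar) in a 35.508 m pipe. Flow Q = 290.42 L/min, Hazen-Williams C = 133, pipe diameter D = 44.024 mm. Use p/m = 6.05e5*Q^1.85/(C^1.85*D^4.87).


Q^1.85 = 36025
C^1.85 = 8494.3
D^4.87 = 1.0110e+08
p/m = 0.025378 bar/m
p_total = 0.025378 * 35.508 = 0.90113 bar

0.90113 bar


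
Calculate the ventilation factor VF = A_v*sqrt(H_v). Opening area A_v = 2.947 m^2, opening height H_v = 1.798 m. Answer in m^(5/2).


sqrt(H_v) = 1.3409
VF = 2.947 * 1.3409 = 3.9516 m^(5/2)

3.9516 m^(5/2)


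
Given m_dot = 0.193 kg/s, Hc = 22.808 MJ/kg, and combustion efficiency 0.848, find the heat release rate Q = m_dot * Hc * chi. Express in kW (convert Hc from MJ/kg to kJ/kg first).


Hc = 22.808 MJ/kg = 22.808 * 1000 kJ/kg = 22808 kJ/kg
Q = 0.193 kg/s * 22808 kJ/kg * 0.848 = 3732.8 kW

3732.8 kW


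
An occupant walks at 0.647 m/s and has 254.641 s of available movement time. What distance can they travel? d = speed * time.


d = 0.647 * 254.641 = 164.75 m

164.75 m


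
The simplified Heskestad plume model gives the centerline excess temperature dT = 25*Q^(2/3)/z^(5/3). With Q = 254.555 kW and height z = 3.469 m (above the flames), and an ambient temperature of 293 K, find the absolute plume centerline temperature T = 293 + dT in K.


Q^(2/3) = 40.166
z^(5/3) = 7.9495
dT = 25 * 40.166 / 7.9495 = 126.31 K
T = 293 + 126.31 = 419.31 K

419.31 K


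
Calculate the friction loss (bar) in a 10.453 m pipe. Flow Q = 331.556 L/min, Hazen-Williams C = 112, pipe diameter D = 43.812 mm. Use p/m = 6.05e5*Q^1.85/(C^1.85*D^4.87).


Q^1.85 = 46029
C^1.85 = 6180.9
D^4.87 = 9.8755e+07
p/m = 0.045622 bar/m
p_total = 0.045622 * 10.453 = 0.47689 bar

0.47689 bar


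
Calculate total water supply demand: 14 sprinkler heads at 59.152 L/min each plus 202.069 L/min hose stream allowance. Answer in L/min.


Sprinkler demand = 14 * 59.152 = 828.128 L/min
Total = 828.128 + 202.069 = 1030.197 L/min

1030.197 L/min


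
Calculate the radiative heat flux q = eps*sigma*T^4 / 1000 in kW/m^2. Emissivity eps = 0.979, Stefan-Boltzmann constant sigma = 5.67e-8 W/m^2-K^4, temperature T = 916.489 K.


T^4 = 7.0552e+11
q = 0.979 * 5.67e-8 * 7.0552e+11 / 1000 = 39.163 kW/m^2

39.163 kW/m^2


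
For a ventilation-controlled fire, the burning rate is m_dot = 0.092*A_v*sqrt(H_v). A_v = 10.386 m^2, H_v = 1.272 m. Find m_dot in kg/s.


sqrt(H_v) = 1.1278
m_dot = 0.092 * 10.386 * 1.1278 = 1.0777 kg/s

1.0777 kg/s


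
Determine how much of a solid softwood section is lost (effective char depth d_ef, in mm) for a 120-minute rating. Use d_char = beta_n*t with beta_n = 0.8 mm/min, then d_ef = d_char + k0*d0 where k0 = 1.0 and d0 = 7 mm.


d_char = 0.8 * 120 = 96 mm
d_ef = 96 + 1.0*7 = 103 mm

103 mm


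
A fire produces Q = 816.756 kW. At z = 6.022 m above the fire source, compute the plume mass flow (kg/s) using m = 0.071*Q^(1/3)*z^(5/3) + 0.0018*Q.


Q^(1/3) = 9.3475
z^(5/3) = 19.933
First term = 0.071 * 9.3475 * 19.933 = 13.229
Second term = 0.0018 * 816.756 = 1.4702
m = 14.699 kg/s

14.699 kg/s


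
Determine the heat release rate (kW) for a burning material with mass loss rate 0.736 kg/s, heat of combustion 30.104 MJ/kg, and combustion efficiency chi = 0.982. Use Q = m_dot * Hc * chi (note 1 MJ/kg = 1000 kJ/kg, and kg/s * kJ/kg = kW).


Hc = 30.104 MJ/kg = 30.104 * 1000 kJ/kg = 30104 kJ/kg
Q = 0.736 kg/s * 30104 kJ/kg * 0.982 = 21758 kW

21758 kW


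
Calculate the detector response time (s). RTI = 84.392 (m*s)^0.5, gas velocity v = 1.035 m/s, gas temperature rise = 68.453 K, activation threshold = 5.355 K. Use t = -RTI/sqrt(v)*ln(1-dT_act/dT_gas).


dT_act/dT_gas = 0.078229
ln(1 - 0.078229) = -0.081458
t = -84.392 / sqrt(1.035) * -0.081458 = 6.7572 s

6.7572 s


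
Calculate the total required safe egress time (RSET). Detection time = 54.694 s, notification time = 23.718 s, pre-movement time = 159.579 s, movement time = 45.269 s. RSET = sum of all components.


Total = 54.694 + 23.718 + 159.579 + 45.269 = 283.26 s

283.26 s


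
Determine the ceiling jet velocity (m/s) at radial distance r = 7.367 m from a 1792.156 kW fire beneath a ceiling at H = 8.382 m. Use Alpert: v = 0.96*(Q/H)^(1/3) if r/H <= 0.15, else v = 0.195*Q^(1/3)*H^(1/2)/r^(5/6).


r/H = 7.367 / 8.382 = 0.87891
r/H > 0.15, so v = 0.195*Q^(1/3)*H^(1/2)/r^(5/6)
Q^(1/3) = 12.147
H^(1/2) = 2.8952
r^(5/6) = 5.2813
v = 0.195 * 12.147 * 2.8952 / 5.2813 = 1.2984 m/s

1.2984 m/s


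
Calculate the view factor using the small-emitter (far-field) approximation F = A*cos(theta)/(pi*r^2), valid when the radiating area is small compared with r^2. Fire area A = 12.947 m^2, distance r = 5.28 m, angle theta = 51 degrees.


cos(51 deg) = 0.62932
pi*r^2 = 87.583
F = 12.947 * 0.62932 / 87.583 = 0.093030

0.093030


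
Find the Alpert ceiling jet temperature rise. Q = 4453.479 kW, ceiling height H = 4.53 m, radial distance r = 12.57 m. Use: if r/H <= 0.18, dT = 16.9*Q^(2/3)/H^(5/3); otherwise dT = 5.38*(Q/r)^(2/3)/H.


r/H = 12.57 / 4.53 = 2.7748
r/H > 0.18, so dT = 5.38*(Q/r)^(2/3)/H
Q/r = 354.29
(Q/r)^(2/3) = 50.070
dT = 5.38 * 50.070 / 4.53 = 59.465 K

59.465 K


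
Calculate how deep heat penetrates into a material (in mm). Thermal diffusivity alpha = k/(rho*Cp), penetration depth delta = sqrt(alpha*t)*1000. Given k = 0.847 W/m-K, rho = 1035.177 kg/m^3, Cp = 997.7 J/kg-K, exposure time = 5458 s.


alpha = 0.847 / (1035.177 * 997.7) = 8.2010e-07 m^2/s
alpha * t = 0.0044761
delta = sqrt(0.0044761) * 1000 = 66.904 mm

66.904 mm


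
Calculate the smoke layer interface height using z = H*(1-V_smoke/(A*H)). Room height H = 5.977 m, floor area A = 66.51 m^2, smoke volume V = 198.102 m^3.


V/(A*H) = 0.49833
1 - 0.49833 = 0.50167
z = 5.977 * 0.50167 = 2.9985 m

2.9985 m


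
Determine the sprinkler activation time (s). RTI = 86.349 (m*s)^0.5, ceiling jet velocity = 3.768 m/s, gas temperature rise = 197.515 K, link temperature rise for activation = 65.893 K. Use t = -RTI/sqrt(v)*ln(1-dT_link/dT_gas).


dT_link/dT_gas = 0.33361
ln(1 - 0.33361) = -0.40588
t = -86.349 / sqrt(3.768) * -0.40588 = 18.055 s

18.055 s


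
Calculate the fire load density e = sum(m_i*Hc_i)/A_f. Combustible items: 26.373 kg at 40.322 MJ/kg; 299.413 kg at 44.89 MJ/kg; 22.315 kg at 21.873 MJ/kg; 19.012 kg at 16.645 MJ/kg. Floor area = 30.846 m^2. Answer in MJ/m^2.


Total energy = 26.373*40.322 + 299.413*44.89 + 22.315*21.873 + 19.012*16.645
= 1063.412 + 13440.65 + 488.0960 + 316.4547
= 15308.61 MJ
e = 15308.61 / 30.846 = 496.29 MJ/m^2

496.29 MJ/m^2


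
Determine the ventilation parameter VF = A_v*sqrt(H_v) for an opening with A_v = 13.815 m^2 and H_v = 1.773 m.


sqrt(H_v) = 1.3315
VF = 13.815 * 1.3315 = 18.395 m^(5/2)

18.395 m^(5/2)


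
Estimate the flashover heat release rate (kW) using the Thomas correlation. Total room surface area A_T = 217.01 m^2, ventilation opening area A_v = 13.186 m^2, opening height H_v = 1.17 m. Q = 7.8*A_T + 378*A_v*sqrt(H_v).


7.8*A_T = 1692.678
sqrt(H_v) = 1.0817
378*A_v*sqrt(H_v) = 5391.4
Q = 1692.678 + 5391.4 = 7084.0 kW

7084.0 kW


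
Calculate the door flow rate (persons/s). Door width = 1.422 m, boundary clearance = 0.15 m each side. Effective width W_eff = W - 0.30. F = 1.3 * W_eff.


W_eff = 1.422 - 0.30 = 1.122 m
F = 1.3 * 1.122 = 1.4586 persons/s

1.4586 persons/s


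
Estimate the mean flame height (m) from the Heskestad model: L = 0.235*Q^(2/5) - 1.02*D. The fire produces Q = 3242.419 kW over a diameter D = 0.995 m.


Q^(2/5) = 25.372
0.235 * Q^(2/5) = 5.9623
1.02 * D = 1.0149
L = 4.9474 m

4.9474 m


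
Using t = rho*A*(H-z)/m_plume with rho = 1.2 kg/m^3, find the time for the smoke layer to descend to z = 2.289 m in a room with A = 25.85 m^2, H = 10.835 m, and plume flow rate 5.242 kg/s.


H - z = 8.546 m
t = 1.2 * 25.85 * 8.546 / 5.242 = 50.572 s

50.572 s


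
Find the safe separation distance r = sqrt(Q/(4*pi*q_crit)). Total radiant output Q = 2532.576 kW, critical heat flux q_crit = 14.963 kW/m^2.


4*pi*q_crit = 188.03
Q/(4*pi*q_crit) = 13.469
r = sqrt(13.469) = 3.6700 m

3.6700 m


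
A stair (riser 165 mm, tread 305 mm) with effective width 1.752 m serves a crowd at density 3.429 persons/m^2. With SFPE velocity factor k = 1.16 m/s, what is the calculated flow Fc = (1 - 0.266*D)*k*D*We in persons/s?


1 - 0.266*D = 1 - 0.266*3.429 = 0.087886
Fs = 0.087886 * 1.16 * 3.429 = 0.34958 persons/(s*m)
Fc = 0.34958 * 1.752 = 0.61246 persons/s

0.61246 persons/s


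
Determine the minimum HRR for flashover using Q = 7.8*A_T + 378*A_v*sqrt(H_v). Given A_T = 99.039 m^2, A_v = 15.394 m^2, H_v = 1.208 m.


7.8*A_T = 772.50
sqrt(H_v) = 1.0991
378*A_v*sqrt(H_v) = 6395.5
Q = 772.50 + 6395.5 = 7168.0 kW

7168.0 kW


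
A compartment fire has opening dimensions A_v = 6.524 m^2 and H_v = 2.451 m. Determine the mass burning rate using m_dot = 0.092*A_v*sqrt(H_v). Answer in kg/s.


sqrt(H_v) = 1.5656
m_dot = 0.092 * 6.524 * 1.5656 = 0.93967 kg/s

0.93967 kg/s


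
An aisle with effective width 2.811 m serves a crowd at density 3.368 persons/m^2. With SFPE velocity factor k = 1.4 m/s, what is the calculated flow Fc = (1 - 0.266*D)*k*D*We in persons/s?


1 - 0.266*D = 1 - 0.266*3.368 = 0.10411
Fs = 0.10411 * 1.4 * 3.368 = 0.49091 persons/(s*m)
Fc = 0.49091 * 2.811 = 1.3799 persons/s

1.3799 persons/s
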